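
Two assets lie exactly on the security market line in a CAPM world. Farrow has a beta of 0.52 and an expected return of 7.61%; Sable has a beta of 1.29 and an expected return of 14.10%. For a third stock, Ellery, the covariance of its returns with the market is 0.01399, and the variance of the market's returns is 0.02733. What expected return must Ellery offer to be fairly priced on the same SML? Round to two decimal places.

7.54%

MRP = (14.10% − 7.61%) / (1.29 − 0.52) = 8.4286%
R_f = 7.61% − 0.52 × 8.4286% = 3.2271%
β_Ellery = Cov / Var(R_m) = 0.01399 / 0.02733 = 0.5119
E(R_Ellery) = R_f + β × MRP = 3.2271% + 0.5119 × 8.4286% = 7.54%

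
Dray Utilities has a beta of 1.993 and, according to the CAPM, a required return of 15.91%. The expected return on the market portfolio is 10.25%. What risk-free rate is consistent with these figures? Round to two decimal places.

E(R) = R_f + β(E(R_m) − R_f) = R_f(1 − β) + β·E(R_m)
15.91% = R_f × (1 − 1.993) + 1.993 × 10.25%
15.91% = R_f × -0.993 + 20.42825%
R_f = (15.91% − 20.42825%) / -0.993 = 4.55%

4.55%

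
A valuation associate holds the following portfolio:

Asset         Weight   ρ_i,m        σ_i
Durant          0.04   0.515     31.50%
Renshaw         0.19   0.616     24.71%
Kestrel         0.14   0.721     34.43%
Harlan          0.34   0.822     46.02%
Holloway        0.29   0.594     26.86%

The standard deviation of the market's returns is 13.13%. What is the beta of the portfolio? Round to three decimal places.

β_Durant = 0.515 × 31.50% / 13.13% = 1.2355
β_Renshaw = 0.616 × 24.71% / 13.13% = 1.1593
β_Kestrel = 0.721 × 34.43% / 13.13% = 1.8906
β_Harlan = 0.822 × 46.02% / 13.13% = 2.8811
β_Holloway = 0.594 × 26.86% / 13.13% = 1.2151
β_P = Σ w_i β_i = 0.04×1.2355 + 0.19×1.1593 + 0.14×1.8906 + 0.34×2.8811 + 0.29×1.2151 = 1.8663

1.866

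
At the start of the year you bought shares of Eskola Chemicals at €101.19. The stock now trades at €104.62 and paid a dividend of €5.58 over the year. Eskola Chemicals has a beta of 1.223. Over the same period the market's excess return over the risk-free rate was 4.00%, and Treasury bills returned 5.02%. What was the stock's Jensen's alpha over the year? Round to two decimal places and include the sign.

Realised HPR = (P1 + D1 − P0) / P0 = (104.62 + 5.58 − 101.19) / 101.19 = 9.01 / 101.19 = 8.9040%
CAPM required = R_f + β·MRP = 5.02% + 1.223 × 4.00% = 9.91200%
α = realised − required = 8.9040% − 9.91200% = -1.01%

-1.01%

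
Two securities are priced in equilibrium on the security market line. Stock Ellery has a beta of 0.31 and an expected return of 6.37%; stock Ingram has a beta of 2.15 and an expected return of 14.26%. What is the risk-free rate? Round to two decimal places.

5.04%

Both satisfy E(R) = R_f + β·MRP, so the slope of the SML is
MRP = (14.26% − 6.37%) / (2.15 − 0.31) = 7.89% / 1.84 = 4.2880%
R_f = E(R_Ellery) − β_Ellery·MRP = 6.37% − 0.31 × 4.2880% = 5.0407%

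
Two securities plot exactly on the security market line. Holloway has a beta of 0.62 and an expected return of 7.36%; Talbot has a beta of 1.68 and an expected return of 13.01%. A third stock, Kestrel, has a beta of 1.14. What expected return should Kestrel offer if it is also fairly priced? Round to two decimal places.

10.13%

MRP (SML slope) = (13.01% − 7.36%) / (1.68 − 0.62) = 5.65% / 1.06 = 5.3302%
R_f (intercept) = 7.36% − 0.62 × 5.3302% = 4.0553%
E(R_Kestrel) = R_f + β × MRP = 4.0553% + 1.14 × 5.3302% = 10.13%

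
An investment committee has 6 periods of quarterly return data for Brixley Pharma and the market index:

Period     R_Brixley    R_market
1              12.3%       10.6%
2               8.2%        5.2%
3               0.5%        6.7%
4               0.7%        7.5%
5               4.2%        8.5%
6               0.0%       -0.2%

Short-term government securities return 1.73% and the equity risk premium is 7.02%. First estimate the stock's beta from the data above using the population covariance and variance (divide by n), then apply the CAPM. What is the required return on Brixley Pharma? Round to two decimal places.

7.07%

Mean R_i = (12.3 + 8.2 + 0.5 + 0.7 + 4.2 + 0.0) / 6 = 4.3167%
Mean R_m = (10.6 + 5.2 + 6.7 + 7.5 + 8.5 − 0.2) / 6 = 6.3833%
Σ(R_i − R̄_i)(R_m − R̄_m) = 51.9917  ⇒  Cov = 51.9917 / 6 = 8.6653
Σ(R_m − R̄_m)² = 68.3483  ⇒  Var(R_m) = 68.3483 / 6 = 11.3914
β = Cov / Var(R_m) = 8.6653 / 11.3914 = 0.7607
E(R) = R_f + β × MRP = 1.73% + 0.7607 × 7.02% = 7.07%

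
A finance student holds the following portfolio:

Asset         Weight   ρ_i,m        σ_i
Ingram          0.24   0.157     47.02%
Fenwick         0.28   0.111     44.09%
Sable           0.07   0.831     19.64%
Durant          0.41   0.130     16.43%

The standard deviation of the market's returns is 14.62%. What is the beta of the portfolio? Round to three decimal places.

β_Ingram = 0.157 × 47.02% / 14.62% = 0.5049
β_Fenwick = 0.111 × 44.09% / 14.62% = 0.3347
β_Sable = 0.831 × 19.64% / 14.62% = 1.1163
β_Durant = 0.130 × 16.43% / 14.62% = 0.1461
β_P = Σ w_i β_i = 0.24×0.5049 + 0.28×0.3347 + 0.07×1.1163 + 0.41×0.1461 = 0.3529

0.353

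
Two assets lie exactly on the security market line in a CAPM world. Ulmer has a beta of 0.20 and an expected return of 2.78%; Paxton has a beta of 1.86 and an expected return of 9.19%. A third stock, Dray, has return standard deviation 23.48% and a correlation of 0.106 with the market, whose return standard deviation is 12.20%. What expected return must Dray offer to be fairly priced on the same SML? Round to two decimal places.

MRP = (9.19% − 2.78%) / (1.86 − 0.20) = 3.8614%
R_f = 2.78% − 0.20 × 3.8614% = 2.0077%
β_Dray = ρ·σ_i/σ_m = 0.106 × 23.48 / 12.20 = 0.2040
E(R_Dray) = R_f + β × MRP = 2.0077% + 0.2040 × 3.8614% = 2.80%

2.80%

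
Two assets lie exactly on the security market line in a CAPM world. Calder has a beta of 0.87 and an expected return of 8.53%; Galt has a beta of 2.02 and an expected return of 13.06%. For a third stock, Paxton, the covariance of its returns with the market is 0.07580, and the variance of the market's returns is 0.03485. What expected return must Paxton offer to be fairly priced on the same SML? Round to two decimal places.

13.67%

MRP = (13.06% − 8.53%) / (2.02 − 0.87) = 3.9391%
R_f = 8.53% − 0.87 × 3.9391% = 5.1030%
β_Paxton = Cov / Var(R_m) = 0.07580 / 0.03485 = 2.1750
E(R_Paxton) = R_f + β × MRP = 5.1030% + 2.1750 × 3.9391% = 13.67%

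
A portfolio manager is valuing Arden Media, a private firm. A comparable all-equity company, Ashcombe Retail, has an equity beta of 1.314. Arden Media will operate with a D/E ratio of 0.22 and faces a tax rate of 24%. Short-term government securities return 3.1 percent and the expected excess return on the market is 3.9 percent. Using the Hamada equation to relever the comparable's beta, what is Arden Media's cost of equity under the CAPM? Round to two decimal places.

β_L = β_U × [1 + (1 − t)(D/E)] = 1.314 × [1 + (1 − 0.24) × 0.22]
    = 1.314 × [1 + 0.76 × 0.22] = 1.314 × 1.1672 = 1.5337
E(R) = R_f + β_L × MRP = 3.1% + 1.5337 × 3.9% = 9.08%

9.08%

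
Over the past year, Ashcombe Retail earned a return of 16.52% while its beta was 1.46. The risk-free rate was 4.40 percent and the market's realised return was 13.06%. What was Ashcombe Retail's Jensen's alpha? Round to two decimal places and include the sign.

Market excess return = 13.06% − 4.40% = 8.66%
CAPM benchmark = R_f + β(R_m − R_f) = 4.40% + 1.46 × 8.66% = 17.0436%
α = actual − benchmark = 16.52% − 17.0436% = -0.52%

-0.52%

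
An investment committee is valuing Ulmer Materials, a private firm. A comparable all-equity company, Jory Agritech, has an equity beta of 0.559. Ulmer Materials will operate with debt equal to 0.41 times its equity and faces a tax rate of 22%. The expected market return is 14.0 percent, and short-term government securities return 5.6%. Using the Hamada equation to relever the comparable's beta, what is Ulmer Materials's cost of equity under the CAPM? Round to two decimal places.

β_L = β_U × [1 + (1 − t)(D/E)] = 0.559 × [1 + (1 − 0.22) × 0.41]
    = 0.559 × [1 + 0.78 × 0.41] = 0.559 × 1.3198 = 0.7378
MRP = 14.0% − 5.6% = 8.40%
E(R) = R_f + β_L × MRP = 5.6% + 0.7378 × 8.4% = 11.80%

11.80%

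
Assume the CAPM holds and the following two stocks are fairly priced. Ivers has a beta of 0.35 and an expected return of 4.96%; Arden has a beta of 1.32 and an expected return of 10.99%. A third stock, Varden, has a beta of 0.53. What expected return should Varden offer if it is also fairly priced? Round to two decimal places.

6.08%

MRP (SML slope) = (10.99% − 4.96%) / (1.32 − 0.35) = 6.03% / 0.97 = 6.2165%
R_f (intercept) = 4.96% − 0.35 × 6.2165% = 2.7842%
E(R_Varden) = R_f + β × MRP = 2.7842% + 0.53 × 6.2165% = 6.08%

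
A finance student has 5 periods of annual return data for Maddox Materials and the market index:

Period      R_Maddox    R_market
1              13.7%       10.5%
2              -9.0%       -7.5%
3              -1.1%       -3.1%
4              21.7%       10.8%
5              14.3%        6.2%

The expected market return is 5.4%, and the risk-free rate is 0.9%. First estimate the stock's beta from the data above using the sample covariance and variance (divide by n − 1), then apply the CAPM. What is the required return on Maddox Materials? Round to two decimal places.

Mean R_i = (13.7 − 9.0 − 1.1 + 21.7 + 14.3) / 5 = 7.9200%
Mean R_m = (10.5 − 7.5 − 3.1 + 10.8 + 6.2) / 5 = 3.3800%
Σ(R_i − R̄_i)(R_m − R̄_m) = 403.9320  ⇒  Cov = 403.9320 / 4 = 100.9830
Σ(R_m − R̄_m)² = 274.0680  ⇒  Var(R_m) = 274.0680 / 4 = 68.5170
β = Cov / Var(R_m) = 100.9830 / 68.5170 = 1.4738
MRP = 5.4% − 0.9% = 4.50%
E(R) = R_f + β × MRP = 0.9% + 1.4738 × 4.5% = 7.53%

7.53%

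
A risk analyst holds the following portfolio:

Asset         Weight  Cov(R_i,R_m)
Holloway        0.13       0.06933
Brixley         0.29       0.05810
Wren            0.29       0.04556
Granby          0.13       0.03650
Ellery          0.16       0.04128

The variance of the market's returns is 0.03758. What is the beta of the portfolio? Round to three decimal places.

β_Holloway = 0.06933 / 0.03758 = 1.8449
β_Brixley = 0.05810 / 0.03758 = 1.5460
β_Wren = 0.04556 / 0.03758 = 1.2123
β_Granby = 0.03650 / 0.03758 = 0.9713
β_Ellery = 0.04128 / 0.03758 = 1.0985
β_P = Σ w_i β_i = 0.13×1.8449 + 0.29×1.5460 + 0.29×1.2123 + 0.13×0.9713 + 0.16×1.0985 = 1.3418

1.342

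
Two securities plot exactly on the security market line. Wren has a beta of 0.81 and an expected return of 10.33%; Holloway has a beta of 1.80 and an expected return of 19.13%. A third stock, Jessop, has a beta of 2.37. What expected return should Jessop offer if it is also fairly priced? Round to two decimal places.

MRP (SML slope) = (19.13% − 10.33%) / (1.80 − 0.81) = 8.80% / 0.99 = 8.8889%
R_f (intercept) = 10.33% − 0.81 × 8.8889% = 3.1300%
E(R_Jessop) = R_f + β × MRP = 3.1300% + 2.37 × 8.8889% = 24.20%

24.20%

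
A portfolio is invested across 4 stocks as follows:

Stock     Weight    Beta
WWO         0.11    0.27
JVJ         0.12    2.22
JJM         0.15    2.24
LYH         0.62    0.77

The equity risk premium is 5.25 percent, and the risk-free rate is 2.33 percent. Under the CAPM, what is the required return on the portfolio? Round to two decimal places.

8.15%

β_P = Σ w_i β_i = 0.11×0.27 + 0.12×2.22 + 0.15×2.24 + 0.62×0.77 = 1.1095
E(R_P) = R_f + β_P × MRP = 2.33% + 1.1095 × 5.25% = 8.15%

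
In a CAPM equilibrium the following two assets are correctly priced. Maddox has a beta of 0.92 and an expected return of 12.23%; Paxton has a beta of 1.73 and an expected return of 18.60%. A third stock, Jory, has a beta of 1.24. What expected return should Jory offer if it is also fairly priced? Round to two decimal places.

MRP (SML slope) = (18.60% − 12.23%) / (1.73 − 0.92) = 6.37% / 0.81 = 7.8642%
R_f (intercept) = 12.23% − 0.92 × 7.8642% = 4.9949%
E(R_Jory) = R_f + β × MRP = 4.9949% + 1.24 × 7.8642% = 14.75%

14.75%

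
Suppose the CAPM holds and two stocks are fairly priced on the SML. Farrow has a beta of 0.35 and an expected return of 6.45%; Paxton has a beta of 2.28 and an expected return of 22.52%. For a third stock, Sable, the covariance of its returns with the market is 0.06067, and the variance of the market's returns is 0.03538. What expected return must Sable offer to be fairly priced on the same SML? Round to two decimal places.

17.81%

MRP = (22.52% − 6.45%) / (2.28 − 0.35) = 8.3264%
R_f = 6.45% − 0.35 × 8.3264% = 3.5358%
β_Sable = Cov / Var(R_m) = 0.06067 / 0.03538 = 1.7148
E(R_Sable) = R_f + β × MRP = 3.5358% + 1.7148 × 8.3264% = 17.81%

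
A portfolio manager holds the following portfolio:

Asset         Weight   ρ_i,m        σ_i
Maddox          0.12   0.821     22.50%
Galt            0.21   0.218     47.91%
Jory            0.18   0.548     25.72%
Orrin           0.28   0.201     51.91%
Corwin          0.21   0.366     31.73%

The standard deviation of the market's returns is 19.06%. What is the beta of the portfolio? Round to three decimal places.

β_Maddox = 0.821 × 22.50% / 19.06% = 0.9692
β_Galt = 0.218 × 47.91% / 19.06% = 0.5480
β_Jory = 0.548 × 25.72% / 19.06% = 0.7395
β_Orrin = 0.201 × 51.91% / 19.06% = 0.5474
β_Corwin = 0.366 × 31.73% / 19.06% = 0.6093
β_P = Σ w_i β_i = 0.12×0.9692 + 0.21×0.5480 + 0.18×0.7395 + 0.28×0.5474 + 0.21×0.6093 = 0.6457

0.646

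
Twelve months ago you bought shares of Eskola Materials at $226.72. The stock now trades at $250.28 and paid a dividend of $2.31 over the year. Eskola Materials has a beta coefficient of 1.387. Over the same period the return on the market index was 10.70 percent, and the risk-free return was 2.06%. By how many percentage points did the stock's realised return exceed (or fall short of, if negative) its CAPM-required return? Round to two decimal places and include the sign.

-2.63%

Realised HPR = (P1 + D1 − P0) / P0 = (250.28 + 2.31 − 226.72) / 226.72 = 25.87 / 226.72 = 11.4106%
MRP = 10.70% − 2.06% = 8.64%
CAPM required = R_f + β·MRP = 2.06% + 1.387 × 8.64% = 14.04368%
α = realised − required = 11.4106% − 14.04368% = -2.63%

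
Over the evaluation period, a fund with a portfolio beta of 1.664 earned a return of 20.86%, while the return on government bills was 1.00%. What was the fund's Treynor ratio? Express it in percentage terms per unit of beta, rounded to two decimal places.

11.94%

Treynor = (R_P − R_f) / β_P = (20.86% − 1.00%) / 1.6640 = 19.86% / 1.6640 = 11.94%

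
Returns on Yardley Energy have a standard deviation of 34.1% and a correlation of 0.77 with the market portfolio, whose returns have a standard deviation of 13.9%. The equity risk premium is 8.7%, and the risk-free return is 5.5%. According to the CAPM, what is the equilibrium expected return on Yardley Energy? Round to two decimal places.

21.93%

β = ρ × σ_i / σ_m = 0.77 × 34.1% / 13.9% = 1.8890
E(R) = 5.5% + 1.8890 × 8.7% = 21.93%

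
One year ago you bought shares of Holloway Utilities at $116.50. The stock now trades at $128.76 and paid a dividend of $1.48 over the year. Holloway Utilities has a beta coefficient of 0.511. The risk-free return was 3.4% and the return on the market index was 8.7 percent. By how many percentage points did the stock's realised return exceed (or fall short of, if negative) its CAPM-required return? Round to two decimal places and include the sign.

+5.69%

Realised HPR = (P1 + D1 − P0) / P0 = (128.76 + 1.48 − 116.50) / 116.50 = 13.74 / 116.50 = 11.7940%
MRP = 8.7% − 3.4% = 5.30%
CAPM required = R_f + β·MRP = 3.4% + 0.511 × 5.3% = 6.1083%
α = realised − required = 11.7940% − 6.1083% = +5.69%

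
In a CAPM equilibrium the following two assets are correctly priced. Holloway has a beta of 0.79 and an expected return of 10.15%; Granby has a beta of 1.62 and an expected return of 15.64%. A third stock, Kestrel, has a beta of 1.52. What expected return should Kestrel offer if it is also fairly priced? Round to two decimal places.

14.98%

MRP (SML slope) = (15.64% − 10.15%) / (1.62 − 0.79) = 5.49% / 0.83 = 6.6145%
R_f (intercept) = 10.15% − 0.79 × 6.6145% = 4.9245%
E(R_Kestrel) = R_f + β × MRP = 4.9245% + 1.52 × 6.6145% = 14.98%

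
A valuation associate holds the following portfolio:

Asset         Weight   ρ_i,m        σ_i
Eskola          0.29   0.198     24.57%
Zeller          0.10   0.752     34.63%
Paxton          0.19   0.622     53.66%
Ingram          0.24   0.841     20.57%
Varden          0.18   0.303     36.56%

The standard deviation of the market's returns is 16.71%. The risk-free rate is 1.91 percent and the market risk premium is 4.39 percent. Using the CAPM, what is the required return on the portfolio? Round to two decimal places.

β_Eskola = 0.198 × 24.57% / 16.71% = 0.2911
β_Zeller = 0.752 × 34.63% / 16.71% = 1.5585
β_Paxton = 0.622 × 53.66% / 16.71% = 1.9974
β_Ingram = 0.841 × 20.57% / 16.71% = 1.0353
β_Varden = 0.303 × 36.56% / 16.71% = 0.6629
β_P = Σ w_i β_i = 0.29×0.2911 + 0.10×1.5585 + 0.19×1.9974 + 0.24×1.0353 + 0.18×0.6629 = 0.9876
E(R_P) = R_f + β_P × MRP = 1.91% + 0.9876 × 4.39% = 6.25%

6.25%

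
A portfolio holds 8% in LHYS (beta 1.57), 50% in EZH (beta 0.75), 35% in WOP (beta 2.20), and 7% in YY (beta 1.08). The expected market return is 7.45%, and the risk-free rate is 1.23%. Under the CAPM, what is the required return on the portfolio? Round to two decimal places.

9.60%

β_P = Σ w_i β_i = 0.08×1.57 + 0.50×0.75 + 0.35×2.20 + 0.07×1.08 = 1.3462
MRP = 7.45% − 1.23% = 6.22%
E(R_P) = R_f + β_P × MRP = 1.23% + 1.3462 × 6.22% = 9.60%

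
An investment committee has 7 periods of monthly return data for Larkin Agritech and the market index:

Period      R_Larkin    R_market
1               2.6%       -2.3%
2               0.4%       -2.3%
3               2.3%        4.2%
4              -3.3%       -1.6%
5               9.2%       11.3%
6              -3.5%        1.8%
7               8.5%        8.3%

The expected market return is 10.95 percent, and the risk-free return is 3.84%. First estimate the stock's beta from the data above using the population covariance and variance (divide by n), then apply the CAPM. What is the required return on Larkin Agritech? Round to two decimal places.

Mean R_i = (2.6 + 0.4 + 2.3 − 3.3 + 9.2 − 3.5 + 8.5) / 7 = 2.3143%
Mean R_m = (-2.3 − 2.3 + 4.2 − 1.6 + 11.3 + 1.8 + 8.3) / 7 = 2.7714%
Σ(R_i − R̄_i)(R_m − R̄_m) = 131.3529  ⇒  Cov = 131.3529 / 7 = 18.7647
Σ(R_m − R̄_m)² = 176.8343  ⇒  Var(R_m) = 176.8343 / 7 = 25.2620
β = Cov / Var(R_m) = 18.7647 / 25.2620 = 0.7428
MRP = 10.95% − 3.84% = 7.11%
E(R) = R_f + β × MRP = 3.84% + 0.7428 × 7.11% = 9.12%

9.12%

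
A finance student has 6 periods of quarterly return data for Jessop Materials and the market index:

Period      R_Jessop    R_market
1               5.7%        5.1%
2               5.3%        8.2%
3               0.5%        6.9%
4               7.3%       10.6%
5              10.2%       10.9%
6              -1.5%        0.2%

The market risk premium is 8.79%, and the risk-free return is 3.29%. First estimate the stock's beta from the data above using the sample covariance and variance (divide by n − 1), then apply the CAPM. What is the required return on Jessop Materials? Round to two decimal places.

11.28%

Mean R_i = (5.7 + 5.3 + 0.5 + 7.3 + 10.2 − 1.5) / 6 = 4.5833%
Mean R_m = (5.1 + 8.2 + 6.9 + 10.6 + 10.9 + 0.2) / 6 = 6.9833%
Σ(R_i − R̄_i)(R_m − R̄_m) = 72.1983  ⇒  Cov = 72.1983 / 5 = 14.4397
Σ(R_m − R̄_m)² = 79.4683  ⇒  Var(R_m) = 79.4683 / 5 = 15.8937
β = Cov / Var(R_m) = 14.4397 / 15.8937 = 0.9085
E(R) = R_f + β × MRP = 3.29% + 0.9085 × 8.79% = 11.28%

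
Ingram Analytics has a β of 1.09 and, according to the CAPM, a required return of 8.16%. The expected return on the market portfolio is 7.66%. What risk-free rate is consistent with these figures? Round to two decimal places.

2.10%

E(R) = R_f + β(E(R_m) − R_f) = R_f(1 − β) + β·E(R_m)
8.16% = R_f × (1 − 1.09) + 1.09 × 7.66%
8.16% = R_f × -0.09 + 8.3494%
R_f = (8.16% − 8.3494%) / -0.09 = 2.10%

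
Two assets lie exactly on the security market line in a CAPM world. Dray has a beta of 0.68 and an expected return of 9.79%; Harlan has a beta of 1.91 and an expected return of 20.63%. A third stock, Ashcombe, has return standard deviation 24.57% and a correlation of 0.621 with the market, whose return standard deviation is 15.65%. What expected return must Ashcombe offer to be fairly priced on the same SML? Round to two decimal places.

12.39%

MRP = (20.63% − 9.79%) / (1.91 − 0.68) = 8.8130%
R_f = 9.79% − 0.68 × 8.8130% = 3.7972%
β_Ashcombe = ρ·σ_i/σ_m = 0.621 × 24.57 / 15.65 = 0.9750
E(R_Ashcombe) = R_f + β × MRP = 3.7972% + 0.9750 × 8.8130% = 12.39%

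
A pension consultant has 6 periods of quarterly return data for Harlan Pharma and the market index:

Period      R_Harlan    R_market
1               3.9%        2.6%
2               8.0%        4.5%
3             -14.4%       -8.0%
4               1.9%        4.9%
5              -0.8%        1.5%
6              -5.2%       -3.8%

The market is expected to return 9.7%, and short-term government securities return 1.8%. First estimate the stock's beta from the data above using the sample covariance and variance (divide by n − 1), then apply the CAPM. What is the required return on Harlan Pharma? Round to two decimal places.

Mean R_i = (3.9 + 8.0 − 14.4 + 1.9 − 0.8 − 5.2) / 6 = -1.1000%
Mean R_m = (2.6 + 4.5 − 8.0 + 4.9 + 1.5 − 3.8) / 6 = 0.2833%
Σ(R_i − R̄_i)(R_m − R̄_m) = 191.0800  ⇒  Cov = 191.0800 / 5 = 38.2160
Σ(R_m − R̄_m)² = 131.2283  ⇒  Var(R_m) = 131.2283 / 5 = 26.2457
β = Cov / Var(R_m) = 38.2160 / 26.2457 = 1.4561
MRP = 9.7% − 1.8% = 7.90%
E(R) = R_f + β × MRP = 1.8% + 1.4561 × 7.9% = 13.30%

13.30%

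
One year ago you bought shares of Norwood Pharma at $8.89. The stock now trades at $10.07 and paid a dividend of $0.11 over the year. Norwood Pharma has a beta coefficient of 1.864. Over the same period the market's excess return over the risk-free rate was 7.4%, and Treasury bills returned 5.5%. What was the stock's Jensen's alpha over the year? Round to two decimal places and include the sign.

Realised HPR = (P1 + D1 − P0) / P0 = (10.07 + 0.11 − 8.89) / 8.89 = 1.29 / 8.89 = 14.5107%
CAPM required = R_f + β·MRP = 5.5% + 1.864 × 7.4% = 19.2936%
α = realised − required = 14.5107% − 19.2936% = -4.78%

-4.78%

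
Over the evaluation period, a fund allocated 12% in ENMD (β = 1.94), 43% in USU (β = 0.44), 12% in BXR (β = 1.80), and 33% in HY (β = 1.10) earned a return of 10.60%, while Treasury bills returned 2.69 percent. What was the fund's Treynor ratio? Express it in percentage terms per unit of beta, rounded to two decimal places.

7.90%

β_P = 0.12×1.94 + 0.43×0.44 + 0.12×1.80 + 0.33×1.10 = 1.0010
Treynor = (R_P − R_f) / β_P = (10.60% − 2.69%) / 1.0010 = 7.91% / 1.0010 = 7.90%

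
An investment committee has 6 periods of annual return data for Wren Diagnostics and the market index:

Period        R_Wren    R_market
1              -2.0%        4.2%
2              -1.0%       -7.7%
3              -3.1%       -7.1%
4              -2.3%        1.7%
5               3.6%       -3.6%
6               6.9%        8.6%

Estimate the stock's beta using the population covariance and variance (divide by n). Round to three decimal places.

Mean R_i = (-2.0 − 1.0 − 3.1 − 2.3 + 3.6 + 6.9) / 6 = 0.3500%
Mean R_m = (4.2 − 7.7 − 7.1 + 1.7 − 3.6 + 8.6) / 6 = -0.6500%
Σ(R_i − R̄_i)(R_m − R̄_m) = 65.1450  ⇒  Cov = 65.1450 / 6 = 10.8575
Σ(R_m − R̄_m)² = 214.6150  ⇒  Var(R_m) = 214.6150 / 6 = 35.7692
β = Cov / Var(R_m) = 10.8575 / 35.7692 = 0.3035

0.304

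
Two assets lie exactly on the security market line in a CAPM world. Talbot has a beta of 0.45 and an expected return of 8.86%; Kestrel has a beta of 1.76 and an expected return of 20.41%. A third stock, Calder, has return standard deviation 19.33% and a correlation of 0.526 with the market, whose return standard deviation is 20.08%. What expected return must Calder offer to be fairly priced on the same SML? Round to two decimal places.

MRP = (20.41% − 8.86%) / (1.76 − 0.45) = 8.8168%
R_f = 8.86% − 0.45 × 8.8168% = 4.8924%
β_Calder = ρ·σ_i/σ_m = 0.526 × 19.33 / 20.08 = 0.5064
E(R_Calder) = R_f + β × MRP = 4.8924% + 0.5064 × 8.8168% = 9.36%

9.36%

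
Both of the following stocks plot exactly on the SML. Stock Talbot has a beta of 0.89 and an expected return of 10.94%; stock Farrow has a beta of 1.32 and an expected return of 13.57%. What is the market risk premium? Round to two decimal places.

6.12%

Both satisfy E(R) = R_f + β·MRP, so the slope of the SML is
MRP = (13.57% − 10.94%) / (1.32 − 0.89) = 2.63% / 0.43 = 6.1163%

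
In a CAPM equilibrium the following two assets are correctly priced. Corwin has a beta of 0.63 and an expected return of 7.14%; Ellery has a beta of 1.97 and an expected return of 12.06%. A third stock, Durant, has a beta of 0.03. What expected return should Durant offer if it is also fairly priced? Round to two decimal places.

4.94%

MRP (SML slope) = (12.06% − 7.14%) / (1.97 − 0.63) = 4.92% / 1.34 = 3.6716%
R_f (intercept) = 7.14% − 0.63 × 3.6716% = 4.8269%
E(R_Durant) = R_f + β × MRP = 4.8269% + 0.03 × 3.6716% = 4.94%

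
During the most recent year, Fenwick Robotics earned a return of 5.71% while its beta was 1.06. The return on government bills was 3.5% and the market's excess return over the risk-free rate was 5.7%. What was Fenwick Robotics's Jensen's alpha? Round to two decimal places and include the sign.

CAPM benchmark = R_f + β(R_m − R_f) = 3.5% + 1.06 × 5.7% = 9.5420%
α = actual − benchmark = 5.71% − 9.5420% = -3.83%

-3.83%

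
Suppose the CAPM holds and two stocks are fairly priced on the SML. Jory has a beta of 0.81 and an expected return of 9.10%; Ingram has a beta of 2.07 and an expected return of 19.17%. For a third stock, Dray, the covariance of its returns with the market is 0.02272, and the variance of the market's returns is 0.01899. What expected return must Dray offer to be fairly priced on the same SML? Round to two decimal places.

MRP = (19.17% − 9.10%) / (2.07 − 0.81) = 7.9921%
R_f = 9.10% − 0.81 × 7.9921% = 2.6264%
β_Dray = Cov / Var(R_m) = 0.02272 / 0.01899 = 1.1964
E(R_Dray) = R_f + β × MRP = 2.6264% + 1.1964 × 7.9921% = 12.19%

12.19%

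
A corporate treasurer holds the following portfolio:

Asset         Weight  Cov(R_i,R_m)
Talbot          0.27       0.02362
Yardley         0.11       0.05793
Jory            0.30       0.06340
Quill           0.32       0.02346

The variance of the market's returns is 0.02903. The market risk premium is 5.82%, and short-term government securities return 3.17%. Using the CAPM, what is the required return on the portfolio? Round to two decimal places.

11.04%

β_Talbot = 0.02362 / 0.02903 = 0.8136
β_Yardley = 0.05793 / 0.02903 = 1.9955
β_Jory = 0.06340 / 0.02903 = 2.1839
β_Quill = 0.02346 / 0.02903 = 0.8081
β_P = Σ w_i β_i = 0.27×0.8136 + 0.11×1.9955 + 0.30×2.1839 + 0.32×0.8081 = 1.3529
E(R_P) = R_f + β_P × MRP = 3.17% + 1.3529 × 5.82% = 11.04%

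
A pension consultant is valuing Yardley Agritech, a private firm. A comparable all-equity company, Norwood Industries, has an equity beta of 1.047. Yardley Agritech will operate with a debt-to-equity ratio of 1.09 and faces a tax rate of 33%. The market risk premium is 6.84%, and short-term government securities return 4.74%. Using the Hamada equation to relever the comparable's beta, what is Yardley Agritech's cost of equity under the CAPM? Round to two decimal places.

β_L = β_U × [1 + (1 − t)(D/E)] = 1.047 × [1 + (1 − 0.33) × 1.09]
    = 1.047 × [1 + 0.67 × 1.09] = 1.047 × 1.7303 = 1.8116
E(R) = R_f + β_L × MRP = 4.74% + 1.8116 × 6.84% = 17.13%

17.13%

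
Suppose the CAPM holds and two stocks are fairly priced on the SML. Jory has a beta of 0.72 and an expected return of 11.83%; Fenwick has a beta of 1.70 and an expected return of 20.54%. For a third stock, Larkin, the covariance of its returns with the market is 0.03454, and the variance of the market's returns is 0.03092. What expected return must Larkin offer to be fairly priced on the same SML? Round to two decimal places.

15.36%

MRP = (20.54% − 11.83%) / (1.70 − 0.72) = 8.8878%
R_f = 11.83% − 0.72 × 8.8878% = 5.4308%
β_Larkin = Cov / Var(R_m) = 0.03454 / 0.03092 = 1.1171
E(R_Larkin) = R_f + β × MRP = 5.4308% + 1.1171 × 8.8878% = 15.36%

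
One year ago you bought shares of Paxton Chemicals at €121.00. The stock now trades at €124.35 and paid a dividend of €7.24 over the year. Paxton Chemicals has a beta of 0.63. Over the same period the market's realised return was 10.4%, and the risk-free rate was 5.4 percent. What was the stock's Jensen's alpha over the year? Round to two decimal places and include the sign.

Realised HPR = (P1 + D1 − P0) / P0 = (124.35 + 7.24 − 121.00) / 121.00 = 10.59 / 121.00 = 8.7521%
MRP = 10.4% − 5.4% = 5.00%
CAPM required = R_f + β·MRP = 5.4% + 0.63 × 5.0% = 8.5500%
α = realised − required = 8.7521% − 8.5500% = +0.20%

+0.20%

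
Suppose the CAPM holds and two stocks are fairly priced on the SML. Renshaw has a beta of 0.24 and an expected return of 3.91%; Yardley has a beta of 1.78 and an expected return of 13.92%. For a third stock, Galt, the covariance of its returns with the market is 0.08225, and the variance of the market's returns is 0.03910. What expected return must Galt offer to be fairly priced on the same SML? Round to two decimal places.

16.02%

MRP = (13.92% − 3.91%) / (1.78 − 0.24) = 6.5000%
R_f = 3.91% − 0.24 × 6.5000% = 2.3500%
β_Galt = Cov / Var(R_m) = 0.08225 / 0.03910 = 2.1036
E(R_Galt) = R_f + β × MRP = 2.3500% + 2.1036 × 6.5000% = 16.02%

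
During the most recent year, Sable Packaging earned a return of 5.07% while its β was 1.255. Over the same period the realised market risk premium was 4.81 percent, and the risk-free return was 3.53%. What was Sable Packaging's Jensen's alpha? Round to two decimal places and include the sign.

CAPM benchmark = R_f + β(R_m − R_f) = 3.53% + 1.255 × 4.81% = 9.56655%
α = actual − benchmark = 5.07% − 9.56655% = -4.50%

-4.50%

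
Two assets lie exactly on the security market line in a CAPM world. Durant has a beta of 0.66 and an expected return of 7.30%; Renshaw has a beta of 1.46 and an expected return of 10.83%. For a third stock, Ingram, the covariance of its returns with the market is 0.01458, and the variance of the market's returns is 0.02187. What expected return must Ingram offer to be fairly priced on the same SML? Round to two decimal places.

MRP = (10.83% − 7.30%) / (1.46 − 0.66) = 4.4125%
R_f = 7.30% − 0.66 × 4.4125% = 4.3878%
β_Ingram = Cov / Var(R_m) = 0.01458 / 0.02187 = 0.6667
E(R_Ingram) = R_f + β × MRP = 4.3878% + 0.6667 × 4.4125% = 7.33%

7.33%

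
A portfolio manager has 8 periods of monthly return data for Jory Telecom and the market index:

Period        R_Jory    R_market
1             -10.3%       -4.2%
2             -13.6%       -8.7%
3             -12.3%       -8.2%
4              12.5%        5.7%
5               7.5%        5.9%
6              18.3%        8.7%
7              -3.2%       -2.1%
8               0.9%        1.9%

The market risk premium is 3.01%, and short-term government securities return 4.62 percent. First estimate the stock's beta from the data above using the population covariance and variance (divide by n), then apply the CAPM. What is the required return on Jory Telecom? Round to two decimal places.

Mean R_i = (-10.3 − 13.6 − 12.3 + 12.5 + 7.5 + 18.3 − 3.2 + 0.9) / 8 = -0.0250%
Mean R_m = (-4.2 − 8.7 − 8.2 + 5.7 + 5.9 + 8.7 − 2.1 + 1.9) / 8 = -0.1250%
Σ(R_i − R̄_i)(R_m − R̄_m) = 545.5550  ⇒  Cov = 545.5550 / 8 = 68.1944
Σ(R_m − R̄_m)² = 311.4550  ⇒  Var(R_m) = 311.4550 / 8 = 38.9319
β = Cov / Var(R_m) = 68.1944 / 38.9319 = 1.7516
E(R) = R_f + β × MRP = 4.62% + 1.7516 × 3.01% = 9.89%

9.89%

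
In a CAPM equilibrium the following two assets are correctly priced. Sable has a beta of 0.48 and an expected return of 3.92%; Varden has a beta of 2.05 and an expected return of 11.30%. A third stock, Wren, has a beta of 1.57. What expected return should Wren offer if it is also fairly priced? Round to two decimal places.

9.04%

MRP (SML slope) = (11.30% − 3.92%) / (2.05 − 0.48) = 7.38% / 1.57 = 4.7006%
R_f (intercept) = 3.92% − 0.48 × 4.7006% = 1.6637%
E(R_Wren) = R_f + β × MRP = 1.6637% + 1.57 × 4.7006% = 9.04%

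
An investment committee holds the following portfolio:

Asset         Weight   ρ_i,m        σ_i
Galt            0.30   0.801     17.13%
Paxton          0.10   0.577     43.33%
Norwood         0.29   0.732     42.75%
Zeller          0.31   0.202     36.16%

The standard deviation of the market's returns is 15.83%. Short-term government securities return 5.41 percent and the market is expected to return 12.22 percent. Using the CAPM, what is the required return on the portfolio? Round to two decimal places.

β_Galt = 0.801 × 17.13% / 15.83% = 0.8668
β_Paxton = 0.577 × 43.33% / 15.83% = 1.5794
β_Norwood = 0.732 × 42.75% / 15.83% = 1.9768
β_Zeller = 0.202 × 36.16% / 15.83% = 0.4614
β_P = Σ w_i β_i = 0.30×0.8668 + 0.10×1.5794 + 0.29×1.9768 + 0.31×0.4614 = 1.1343
MRP = 12.22% − 5.41% = 6.81%
E(R_P) = R_f + β_P × MRP = 5.41% + 1.1343 × 6.81% = 13.13%

13.13%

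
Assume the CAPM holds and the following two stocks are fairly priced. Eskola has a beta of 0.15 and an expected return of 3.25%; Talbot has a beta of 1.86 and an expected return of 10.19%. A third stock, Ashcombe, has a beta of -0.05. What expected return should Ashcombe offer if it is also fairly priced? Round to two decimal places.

2.44%

MRP (SML slope) = (10.19% − 3.25%) / (1.86 − 0.15) = 6.94% / 1.71 = 4.0585%
R_f (intercept) = 3.25% − 0.15 × 4.0585% = 2.6412%
E(R_Ashcombe) = R_f + β × MRP = 2.6412% + -0.05 × 4.0585% = 2.44%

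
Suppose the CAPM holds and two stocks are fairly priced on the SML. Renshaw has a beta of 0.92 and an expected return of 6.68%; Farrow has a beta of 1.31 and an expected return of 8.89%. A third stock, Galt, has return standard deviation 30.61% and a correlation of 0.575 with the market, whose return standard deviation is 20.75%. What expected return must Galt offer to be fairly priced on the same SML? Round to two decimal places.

MRP = (8.89% − 6.68%) / (1.31 − 0.92) = 5.6667%
R_f = 6.68% − 0.92 × 5.6667% = 1.4666%
β_Galt = ρ·σ_i/σ_m = 0.575 × 30.61 / 20.75 = 0.8482
E(R_Galt) = R_f + β × MRP = 1.4666% + 0.8482 × 5.6667% = 6.27%

6.27%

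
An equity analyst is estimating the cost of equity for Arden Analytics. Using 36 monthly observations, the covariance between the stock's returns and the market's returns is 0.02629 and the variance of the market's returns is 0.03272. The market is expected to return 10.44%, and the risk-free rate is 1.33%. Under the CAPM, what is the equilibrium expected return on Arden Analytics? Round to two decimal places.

β = Cov(R_i, R_m) / Var(R_m) = 0.02629 / 0.03272 = 0.8035
MRP = 10.44% − 1.33% = 9.11%
E(R) = R_f + β × MRP = 1.33% + 0.8035 × 9.11% = 8.65%

8.65%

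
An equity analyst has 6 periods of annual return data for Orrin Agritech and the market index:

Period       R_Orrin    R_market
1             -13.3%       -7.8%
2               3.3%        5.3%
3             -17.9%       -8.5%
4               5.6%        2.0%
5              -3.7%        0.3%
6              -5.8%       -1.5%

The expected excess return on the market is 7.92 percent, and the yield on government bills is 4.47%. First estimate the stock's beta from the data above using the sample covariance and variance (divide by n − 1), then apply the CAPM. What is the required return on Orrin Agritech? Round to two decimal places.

17.03%

Mean R_i = (-13.3 + 3.3 − 17.9 + 5.6 − 3.7 − 5.8) / 6 = -5.3000%
Mean R_m = (-7.8 + 5.3 − 8.5 + 2.0 + 0.3 − 1.5) / 6 = -1.7000%
Σ(R_i − R̄_i)(R_m − R̄_m) = 238.1100  ⇒  Cov = 238.1100 / 5 = 47.6220
Σ(R_m − R̄_m)² = 150.1800  ⇒  Var(R_m) = 150.1800 / 5 = 30.0360
β = Cov / Var(R_m) = 47.6220 / 30.0360 = 1.5855
E(R) = R_f + β × MRP = 4.47% + 1.5855 × 7.92% = 17.03%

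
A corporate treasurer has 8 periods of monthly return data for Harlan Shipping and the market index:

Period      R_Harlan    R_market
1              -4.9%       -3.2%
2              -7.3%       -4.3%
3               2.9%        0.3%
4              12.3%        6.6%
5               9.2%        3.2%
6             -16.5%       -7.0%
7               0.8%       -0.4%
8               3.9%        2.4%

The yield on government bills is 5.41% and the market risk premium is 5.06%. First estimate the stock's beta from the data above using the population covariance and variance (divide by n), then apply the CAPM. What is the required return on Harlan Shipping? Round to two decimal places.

Mean R_i = (-4.9 − 7.3 + 2.9 + 12.3 + 9.2 − 16.5 + 0.8 + 3.9) / 8 = 0.0500%
Mean R_m = (-3.2 − 4.3 + 0.3 + 6.6 + 3.2 − 7.0 − 0.4 + 2.4) / 8 = -0.3000%
Σ(R_i − R̄_i)(R_m − R̄_m) = 283.2200  ⇒  Cov = 283.2200 / 8 = 35.4025
Σ(R_m − R̄_m)² = 136.8200  ⇒  Var(R_m) = 136.8200 / 8 = 17.1025
β = Cov / Var(R_m) = 35.4025 / 17.1025 = 2.0700
E(R) = R_f + β × MRP = 5.41% + 2.0700 × 5.06% = 15.88%

15.88%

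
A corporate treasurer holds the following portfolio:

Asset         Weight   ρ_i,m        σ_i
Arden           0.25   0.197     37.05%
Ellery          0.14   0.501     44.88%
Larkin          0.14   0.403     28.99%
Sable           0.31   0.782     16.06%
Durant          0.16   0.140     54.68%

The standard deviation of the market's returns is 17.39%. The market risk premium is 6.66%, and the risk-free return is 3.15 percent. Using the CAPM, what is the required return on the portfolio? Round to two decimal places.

β_Arden = 0.197 × 37.05% / 17.39% = 0.4197
β_Ellery = 0.501 × 44.88% / 17.39% = 1.2930
β_Larkin = 0.403 × 28.99% / 17.39% = 0.6718
β_Sable = 0.782 × 16.06% / 17.39% = 0.7222
β_Durant = 0.140 × 54.68% / 17.39% = 0.4402
β_P = Σ w_i β_i = 0.25×0.4197 + 0.14×1.2930 + 0.14×0.6718 + 0.31×0.7222 + 0.16×0.4402 = 0.6743
E(R_P) = R_f + β_P × MRP = 3.15% + 0.6743 × 6.66% = 7.64%

7.64%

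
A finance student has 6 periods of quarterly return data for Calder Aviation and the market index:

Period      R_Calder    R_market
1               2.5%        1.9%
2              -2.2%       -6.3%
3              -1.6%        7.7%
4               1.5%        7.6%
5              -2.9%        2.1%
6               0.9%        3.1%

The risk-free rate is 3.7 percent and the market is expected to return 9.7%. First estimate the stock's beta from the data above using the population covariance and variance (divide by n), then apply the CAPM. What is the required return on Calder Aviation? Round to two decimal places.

Mean R_i = (2.5 − 2.2 − 1.6 + 1.5 − 2.9 + 0.9) / 6 = -0.3000%
Mean R_m = (1.9 − 6.3 + 7.7 + 7.6 + 2.1 + 3.1) / 6 = 2.6833%
Σ(R_i − R̄_i)(R_m − R̄_m) = 19.2200  ⇒  Cov = 19.2200 / 6 = 3.2033
Σ(R_m − R̄_m)² = 131.1683  ⇒  Var(R_m) = 131.1683 / 6 = 21.8614
β = Cov / Var(R_m) = 3.2033 / 21.8614 = 0.1465
MRP = 9.7% − 3.7% = 6.00%
E(R) = R_f + β × MRP = 3.7% + 0.1465 × 6.0% = 4.58%

4.58%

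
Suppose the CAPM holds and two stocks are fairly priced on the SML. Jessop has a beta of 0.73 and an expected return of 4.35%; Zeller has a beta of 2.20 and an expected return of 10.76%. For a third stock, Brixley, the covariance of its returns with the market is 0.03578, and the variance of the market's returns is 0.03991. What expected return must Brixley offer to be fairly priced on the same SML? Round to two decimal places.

5.08%

MRP = (10.76% − 4.35%) / (2.20 − 0.73) = 4.3605%
R_f = 4.35% − 0.73 × 4.3605% = 1.1668%
β_Brixley = Cov / Var(R_m) = 0.03578 / 0.03991 = 0.8965
E(R_Brixley) = R_f + β × MRP = 1.1668% + 0.8965 × 4.3605% = 5.08%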